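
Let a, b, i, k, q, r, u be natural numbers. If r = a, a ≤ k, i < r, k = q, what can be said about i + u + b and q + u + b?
i + u + b < q + u + b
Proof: r = a and i < r, thus i < a. k = q and a ≤ k, so a ≤ q. Since i < a, i < q. Then i + u < q + u. Then i + u + b < q + u + b.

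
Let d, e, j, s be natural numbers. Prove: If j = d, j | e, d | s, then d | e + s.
Because j = d and j | e, d | e. Since d | s, d | e + s.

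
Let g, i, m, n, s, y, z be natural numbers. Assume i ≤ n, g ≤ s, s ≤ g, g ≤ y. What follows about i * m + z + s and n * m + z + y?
i * m + z + s ≤ n * m + z + y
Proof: i ≤ n. By multiplying by a non-negative, i * m ≤ n * m. Then i * m + z ≤ n * m + z. Because g ≤ s and s ≤ g, g = s. Since g ≤ y, s ≤ y. Since i * m + z ≤ n * m + z, i * m + z + s ≤ n * m + z + y.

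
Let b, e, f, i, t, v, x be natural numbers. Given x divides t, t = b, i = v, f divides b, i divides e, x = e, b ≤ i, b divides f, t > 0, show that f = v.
f divides b and b divides f, thus f = b. x = e and x divides t, so e divides t. Since i divides e, i divides t. t > 0, so i ≤ t. Since t = b, i ≤ b. b ≤ i, so b = i. Since f = b, f = i. From i = v, f = v.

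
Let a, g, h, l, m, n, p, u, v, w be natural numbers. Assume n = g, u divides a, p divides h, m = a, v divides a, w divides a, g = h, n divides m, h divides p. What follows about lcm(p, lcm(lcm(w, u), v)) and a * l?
lcm(p, lcm(lcm(w, u), v)) divides a * l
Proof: From n = g and g = h, n = h. h divides p and p divides h, therefore h = p. Since n = h, n = p. Because m = a and n divides m, n divides a. Since n = p, p divides a. Because w divides a and u divides a, lcm(w, u) divides a. v divides a, so lcm(lcm(w, u), v) divides a. p divides a, so lcm(p, lcm(lcm(w, u), v)) divides a. Then lcm(p, lcm(lcm(w, u), v)) divides a * l.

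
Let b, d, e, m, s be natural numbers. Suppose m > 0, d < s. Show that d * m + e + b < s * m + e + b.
d < s and m > 0. By multiplying by a positive, d * m < s * m. Then d * m + e < s * m + e. Then d * m + e + b < s * m + e + b.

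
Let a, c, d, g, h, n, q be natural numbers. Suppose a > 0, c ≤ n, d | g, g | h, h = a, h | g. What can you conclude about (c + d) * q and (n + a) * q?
(c + d) * q ≤ (n + a) * q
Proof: g | h and h | g, thus g = h. Since h = a, g = a. Because d | g, d | a. a > 0, so d ≤ a. Since c ≤ n, c + d ≤ n + a. Then (c + d) * q ≤ (n + a) * q.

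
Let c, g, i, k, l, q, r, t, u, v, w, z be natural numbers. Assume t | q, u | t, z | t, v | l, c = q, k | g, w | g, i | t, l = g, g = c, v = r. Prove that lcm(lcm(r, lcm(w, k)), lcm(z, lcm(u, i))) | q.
g = c and c = q, so g = q. Because l = g and v | l, v | g. Since v = r, r | g. Because w | g and k | g, lcm(w, k) | g. r | g, so lcm(r, lcm(w, k)) | g. From g = q, lcm(r, lcm(w, k)) | q. u | t and i | t, so lcm(u, i) | t. Since z | t, lcm(z, lcm(u, i)) | t. t | q, so lcm(z, lcm(u, i)) | q. Since lcm(r, lcm(w, k)) | q, lcm(lcm(r, lcm(w, k)), lcm(z, lcm(u, i))) | q.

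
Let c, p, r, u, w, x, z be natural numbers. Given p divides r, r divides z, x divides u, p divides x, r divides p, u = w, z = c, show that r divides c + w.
Since z = c and r divides z, r divides c. p divides r and r divides p, therefore p = r. Since p divides x, r divides x. u = w and x divides u, thus x divides w. r divides x, so r divides w. Since r divides c, r divides c + w.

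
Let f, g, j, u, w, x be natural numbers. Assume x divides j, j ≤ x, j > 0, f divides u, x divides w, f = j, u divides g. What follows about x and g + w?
x divides g + w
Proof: x divides j and j > 0, hence x ≤ j. j ≤ x, so j = x. From f = j and f divides u, j divides u. From u divides g, j divides g. j = x, so x divides g. x divides w, so x divides g + w.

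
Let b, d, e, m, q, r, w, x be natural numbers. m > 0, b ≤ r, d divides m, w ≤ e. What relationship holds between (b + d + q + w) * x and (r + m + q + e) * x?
(b + d + q + w) * x ≤ (r + m + q + e) * x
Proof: Because d divides m and m > 0, d ≤ m. Then d + q ≤ m + q. Since w ≤ e, d + q + w ≤ m + q + e. b ≤ r, so b + d + q + w ≤ r + m + q + e. By multiplying by a non-negative, (b + d + q + w) * x ≤ (r + m + q + e) * x.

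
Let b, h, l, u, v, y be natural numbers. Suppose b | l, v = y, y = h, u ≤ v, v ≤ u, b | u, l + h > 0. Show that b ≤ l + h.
From v = y and y = h, v = h. Because u ≤ v and v ≤ u, u = v. Since b | u, b | v. Since v = h, b | h. Since b | l, b | l + h. l + h > 0, so b ≤ l + h.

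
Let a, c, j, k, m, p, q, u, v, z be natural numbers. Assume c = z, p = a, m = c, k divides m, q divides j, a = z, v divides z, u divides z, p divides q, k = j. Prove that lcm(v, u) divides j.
p = a and a = z, thus p = z. p divides q and q divides j, therefore p divides j. Because p = z, z divides j. m = c and c = z, so m = z. k = j and k divides m, hence j divides m. m = z, so j divides z. Since z divides j, z = j. v divides z and u divides z, thus lcm(v, u) divides z. z = j, so lcm(v, u) divides j.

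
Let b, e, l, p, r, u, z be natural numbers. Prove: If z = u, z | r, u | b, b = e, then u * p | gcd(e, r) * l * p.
b = e and u | b, hence u | e. z = u and z | r, therefore u | r. Since u | e, u | gcd(e, r). Then u | gcd(e, r) * l. Then u * p | gcd(e, r) * l * p.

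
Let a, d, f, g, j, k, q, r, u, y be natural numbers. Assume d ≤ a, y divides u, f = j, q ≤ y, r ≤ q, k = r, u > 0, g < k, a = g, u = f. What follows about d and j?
d < j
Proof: a = g and d ≤ a, thus d ≤ g. Since k = r and g < k, g < r. r ≤ q and q ≤ y, so r ≤ y. Since g < r, g < y. From d ≤ g, d < y. Because u = f and f = j, u = j. Because y divides u and u > 0, y ≤ u. Since u = j, y ≤ j. From d < y, d < j.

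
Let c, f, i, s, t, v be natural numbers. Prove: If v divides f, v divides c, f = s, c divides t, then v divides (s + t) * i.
Because f = s and v divides f, v divides s. v divides c and c divides t, hence v divides t. v divides s, so v divides s + t. Then v divides (s + t) * i.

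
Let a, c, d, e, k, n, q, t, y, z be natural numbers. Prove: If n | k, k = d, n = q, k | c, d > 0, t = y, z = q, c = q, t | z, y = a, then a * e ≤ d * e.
t = y and y = a, hence t = a. n = q and n | k, thus q | k. c = q and k | c, thus k | q. Since q | k, q = k. k = d, so q = d. Since z = q and t | z, t | q. q = d, so t | d. t = a, so a | d. d > 0, so a ≤ d. Then a * e ≤ d * e.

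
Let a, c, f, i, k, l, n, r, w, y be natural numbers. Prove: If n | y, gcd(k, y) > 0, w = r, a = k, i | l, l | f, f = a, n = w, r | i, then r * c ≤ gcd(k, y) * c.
f = a and a = k, therefore f = k. Since r | i and i | l, r | l. Since l | f, r | f. Since f = k, r | k. n = w and n | y, thus w | y. Since w = r, r | y. Since r | k, r | gcd(k, y). gcd(k, y) > 0, so r ≤ gcd(k, y). Then r * c ≤ gcd(k, y) * c.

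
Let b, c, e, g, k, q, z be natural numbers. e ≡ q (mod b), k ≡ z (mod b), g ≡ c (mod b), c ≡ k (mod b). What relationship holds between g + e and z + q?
g + e ≡ z + q (mod b)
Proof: Because g ≡ c (mod b) and c ≡ k (mod b), g ≡ k (mod b). Since k ≡ z (mod b), g ≡ z (mod b). From e ≡ q (mod b), g + e ≡ z + q (mod b).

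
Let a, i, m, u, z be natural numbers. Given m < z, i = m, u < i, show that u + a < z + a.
i = m and u < i, therefore u < m. m < z, so u < z. Then u + a < z + a.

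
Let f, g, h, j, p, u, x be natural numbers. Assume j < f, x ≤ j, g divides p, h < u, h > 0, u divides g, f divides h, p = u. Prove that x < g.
Because x ≤ j and j < f, x < f. p = u and g divides p, therefore g divides u. u divides g, so u = g. f divides h and h > 0, so f ≤ h. Since h < u, f < u. Since u = g, f < g. Since x < f, x < g.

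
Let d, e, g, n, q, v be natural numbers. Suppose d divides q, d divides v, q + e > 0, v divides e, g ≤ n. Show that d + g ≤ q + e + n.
d divides v and v divides e, thus d divides e. d divides q, so d divides q + e. From q + e > 0, d ≤ q + e. Since g ≤ n, d + g ≤ q + e + n.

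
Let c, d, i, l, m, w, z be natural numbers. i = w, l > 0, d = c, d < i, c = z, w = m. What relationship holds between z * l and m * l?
z * l < m * l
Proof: From i = w and w = m, i = m. d = c and c = z, therefore d = z. Because d < i, z < i. Since i = m, z < m. l > 0, so z * l < m * l.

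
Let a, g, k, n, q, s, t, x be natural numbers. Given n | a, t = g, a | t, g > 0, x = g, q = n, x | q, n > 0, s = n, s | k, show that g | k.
t = g and a | t, hence a | g. From n | a, n | g. From g > 0, n ≤ g. Because q = n and x | q, x | n. n > 0, so x ≤ n. x = g, so g ≤ n. Since n ≤ g, n = g. s = n and s | k, thus n | k. Since n = g, g | k.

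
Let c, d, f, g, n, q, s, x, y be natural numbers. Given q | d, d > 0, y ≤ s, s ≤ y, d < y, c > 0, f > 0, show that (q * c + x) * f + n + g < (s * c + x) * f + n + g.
q | d and d > 0, therefore q ≤ d. Since y ≤ s and s ≤ y, y = s. Since d < y, d < s. q ≤ d, so q < s. Since c > 0, q * c < s * c. Then q * c + x < s * c + x. f > 0, so (q * c + x) * f < (s * c + x) * f. Then (q * c + x) * f + n < (s * c + x) * f + n. Then (q * c + x) * f + n + g < (s * c + x) * f + n + g.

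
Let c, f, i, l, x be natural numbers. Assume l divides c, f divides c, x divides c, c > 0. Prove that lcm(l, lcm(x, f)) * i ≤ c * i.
Because x divides c and f divides c, lcm(x, f) divides c. Since l divides c, lcm(l, lcm(x, f)) divides c. c > 0, so lcm(l, lcm(x, f)) ≤ c. By multiplying by a non-negative, lcm(l, lcm(x, f)) * i ≤ c * i.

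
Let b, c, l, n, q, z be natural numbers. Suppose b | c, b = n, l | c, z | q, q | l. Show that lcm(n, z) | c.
Since b = n and b | c, n | c. From z | q and q | l, z | l. Since l | c, z | c. Since n | c, lcm(n, z) | c.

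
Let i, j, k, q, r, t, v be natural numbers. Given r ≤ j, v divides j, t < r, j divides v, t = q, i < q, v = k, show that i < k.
From j divides v and v divides j, j = v. Because v = k, j = k. Since t = q and t < r, q < r. r ≤ j, so q < j. Since j = k, q < k. i < q, so i < k.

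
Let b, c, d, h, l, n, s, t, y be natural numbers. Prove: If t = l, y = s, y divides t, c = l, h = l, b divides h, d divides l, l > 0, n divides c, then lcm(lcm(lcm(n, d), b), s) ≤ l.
Since c = l and n divides c, n divides l. Since d divides l, lcm(n, d) divides l. From h = l and b divides h, b divides l. lcm(n, d) divides l, so lcm(lcm(n, d), b) divides l. Since t = l and y divides t, y divides l. y = s, so s divides l. lcm(lcm(n, d), b) divides l, so lcm(lcm(lcm(n, d), b), s) divides l. l > 0, so lcm(lcm(lcm(n, d), b), s) ≤ l.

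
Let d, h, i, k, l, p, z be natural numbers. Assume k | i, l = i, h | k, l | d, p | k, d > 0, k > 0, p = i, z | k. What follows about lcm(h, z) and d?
lcm(h, z) ≤ d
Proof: p = i and p | k, therefore i | k. k | i, so k = i. Since h | k and z | k, lcm(h, z) | k. Since k > 0, lcm(h, z) ≤ k. Since k = i, lcm(h, z) ≤ i. l | d and d > 0, so l ≤ d. l = i, so i ≤ d. Since lcm(h, z) ≤ i, lcm(h, z) ≤ d.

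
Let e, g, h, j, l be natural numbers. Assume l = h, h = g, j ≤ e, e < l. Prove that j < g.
From l = h and h = g, l = g. j ≤ e and e < l, so j < l. Since l = g, j < g.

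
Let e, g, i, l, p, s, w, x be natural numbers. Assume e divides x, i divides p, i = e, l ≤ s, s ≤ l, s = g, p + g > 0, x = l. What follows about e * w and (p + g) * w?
e * w ≤ (p + g) * w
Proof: Because i = e and i divides p, e divides p. From l ≤ s and s ≤ l, l = s. s = g, so l = g. x = l and e divides x, hence e divides l. l = g, so e divides g. Since e divides p, e divides p + g. Since p + g > 0, e ≤ p + g. By multiplying by a non-negative, e * w ≤ (p + g) * w.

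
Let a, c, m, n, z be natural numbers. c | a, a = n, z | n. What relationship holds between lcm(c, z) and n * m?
lcm(c, z) | n * m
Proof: From a = n and c | a, c | n. z | n, so lcm(c, z) | n. Then lcm(c, z) | n * m.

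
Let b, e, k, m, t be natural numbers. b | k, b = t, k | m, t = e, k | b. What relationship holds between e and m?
e | m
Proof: k | b and b | k, thus k = b. From b = t, k = t. Since t = e, k = e. k | m, so e | m.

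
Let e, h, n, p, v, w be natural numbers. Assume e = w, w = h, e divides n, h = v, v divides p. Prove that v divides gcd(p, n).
Since w = h and h = v, w = v. Since e = w and e divides n, w divides n. Since w = v, v divides n. Since v divides p, v divides gcd(p, n).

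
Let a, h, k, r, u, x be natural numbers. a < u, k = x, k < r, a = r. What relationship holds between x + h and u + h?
x + h < u + h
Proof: k = x and k < r, thus x < r. From a = r and a < u, r < u. Since x < r, x < u. Then x + h < u + h.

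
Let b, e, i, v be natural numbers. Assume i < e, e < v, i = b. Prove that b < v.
i < e and e < v, so i < v. Because i = b, b < v.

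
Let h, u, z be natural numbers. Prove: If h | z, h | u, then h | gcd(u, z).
h | u and h | z. Because common divisors divide the gcd, h | gcd(u, z).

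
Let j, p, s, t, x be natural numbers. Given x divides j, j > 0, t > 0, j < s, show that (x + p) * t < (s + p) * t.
x divides j and j > 0, therefore x ≤ j. Since j < s, x < s. Then x + p < s + p. From t > 0, by multiplying by a positive, (x + p) * t < (s + p) * t.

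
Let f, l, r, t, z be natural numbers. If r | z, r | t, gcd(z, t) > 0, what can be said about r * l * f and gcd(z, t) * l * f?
r * l * f ≤ gcd(z, t) * l * f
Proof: r | z and r | t, so r | gcd(z, t). gcd(z, t) > 0, so r ≤ gcd(z, t). Then r * l ≤ gcd(z, t) * l. Then r * l * f ≤ gcd(z, t) * l * f.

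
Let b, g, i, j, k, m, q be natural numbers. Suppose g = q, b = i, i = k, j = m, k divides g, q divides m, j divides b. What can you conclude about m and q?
m = q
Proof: b = i and i = k, thus b = k. Because j = m and j divides b, m divides b. Since b = k, m divides k. g = q and k divides g, so k divides q. Since m divides k, m divides q. From q divides m, q = m. Then m = q.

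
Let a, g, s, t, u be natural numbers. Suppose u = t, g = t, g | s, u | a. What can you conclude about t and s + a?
t | s + a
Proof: g = t and g | s, therefore t | s. u = t and u | a, thus t | a. Since t | s, t | s + a.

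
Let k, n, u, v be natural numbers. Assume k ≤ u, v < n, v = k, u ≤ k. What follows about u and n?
u < n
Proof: From k ≤ u and u ≤ k, k = u. v = k, so v = u. Because v < n, u < n.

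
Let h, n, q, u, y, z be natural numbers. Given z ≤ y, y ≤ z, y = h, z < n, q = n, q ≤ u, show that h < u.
Since z ≤ y and y ≤ z, z = y. Since y = h, z = h. Since z < n, h < n. q = n and q ≤ u, so n ≤ u. Since h < n, h < u.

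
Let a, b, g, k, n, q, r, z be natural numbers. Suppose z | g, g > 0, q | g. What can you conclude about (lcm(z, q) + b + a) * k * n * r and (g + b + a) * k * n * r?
(lcm(z, q) + b + a) * k * n * r ≤ (g + b + a) * k * n * r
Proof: z | g and q | g, thus lcm(z, q) | g. Since g > 0, lcm(z, q) ≤ g. Then lcm(z, q) + b ≤ g + b. Then lcm(z, q) + b + a ≤ g + b + a. Then (lcm(z, q) + b + a) * k ≤ (g + b + a) * k. Then (lcm(z, q) + b + a) * k * n ≤ (g + b + a) * k * n. Then (lcm(z, q) + b + a) * k * n * r ≤ (g + b + a) * k * n * r.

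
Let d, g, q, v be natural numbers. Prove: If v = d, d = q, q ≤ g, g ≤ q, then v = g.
v = d and d = q, so v = q. Since q ≤ g and g ≤ q, q = g. Since v = q, v = g.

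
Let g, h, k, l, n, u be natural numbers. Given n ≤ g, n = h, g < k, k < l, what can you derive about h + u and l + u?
h + u < l + u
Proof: n = h and n ≤ g, hence h ≤ g. Because g < k and k < l, g < l. Since h ≤ g, h < l. Then h + u < l + u.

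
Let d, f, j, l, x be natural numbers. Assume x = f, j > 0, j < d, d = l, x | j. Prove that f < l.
Since x = f and x | j, f | j. Since j > 0, f ≤ j. d = l and j < d, so j < l. Because f ≤ j, f < l.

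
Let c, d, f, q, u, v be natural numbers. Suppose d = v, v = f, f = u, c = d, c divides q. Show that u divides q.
Since d = v and v = f, d = f. Since f = u, d = u. c = d and c divides q, hence d divides q. d = u, so u divides q.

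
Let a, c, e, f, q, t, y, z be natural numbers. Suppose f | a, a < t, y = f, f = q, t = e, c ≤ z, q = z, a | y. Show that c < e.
From y = f and a | y, a | f. Because f | a, a = f. Since f = q, a = q. q = z, so a = z. t = e and a < t, so a < e. Since a = z, z < e. c ≤ z, so c < e.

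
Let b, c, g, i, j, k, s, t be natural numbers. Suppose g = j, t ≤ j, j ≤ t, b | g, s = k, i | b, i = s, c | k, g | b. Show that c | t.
j ≤ t and t ≤ j, so j = t. g = j, so g = t. b | g and g | b, hence b = g. i = s and i | b, hence s | b. From b = g, s | g. g = t, so s | t. From s = k, k | t. c | k, so c | t.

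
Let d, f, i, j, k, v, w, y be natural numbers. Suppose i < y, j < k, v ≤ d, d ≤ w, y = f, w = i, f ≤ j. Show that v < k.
Because w = i and d ≤ w, d ≤ i. From v ≤ d, v ≤ i. y = f and i < y, so i < f. From v ≤ i, v < f. Since f ≤ j, v < j. Since j < k, v < k.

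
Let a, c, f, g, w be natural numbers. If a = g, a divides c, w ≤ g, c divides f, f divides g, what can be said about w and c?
w ≤ c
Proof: a = g and a divides c, so g divides c. c divides f and f divides g, so c divides g. Since g divides c, g = c. Since w ≤ g, w ≤ c.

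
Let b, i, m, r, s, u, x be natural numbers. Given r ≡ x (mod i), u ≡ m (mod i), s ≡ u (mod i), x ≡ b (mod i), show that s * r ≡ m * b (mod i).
s ≡ u (mod i) and u ≡ m (mod i), so s ≡ m (mod i). r ≡ x (mod i) and x ≡ b (mod i), so r ≡ b (mod i). From s ≡ m (mod i), by multiplying congruences, s * r ≡ m * b (mod i).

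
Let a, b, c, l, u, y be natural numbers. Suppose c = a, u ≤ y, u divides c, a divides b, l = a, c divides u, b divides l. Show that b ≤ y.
From u divides c and c divides u, u = c. Since c = a, u = a. l = a and b divides l, hence b divides a. Since a divides b, a = b. u = a, so u = b. Since u ≤ y, b ≤ y.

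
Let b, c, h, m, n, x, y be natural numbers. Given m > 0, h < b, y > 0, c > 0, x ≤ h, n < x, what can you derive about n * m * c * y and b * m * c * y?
n * m * c * y < b * m * c * y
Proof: x ≤ h and h < b, therefore x < b. n < x, so n < b. m > 0, so n * m < b * m. c > 0, so n * m * c < b * m * c. Since y > 0, n * m * c * y < b * m * c * y.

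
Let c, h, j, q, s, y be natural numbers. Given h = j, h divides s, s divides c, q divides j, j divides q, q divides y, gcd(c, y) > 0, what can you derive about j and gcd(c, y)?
j ≤ gcd(c, y)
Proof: From h = j and h divides s, j divides s. s divides c, so j divides c. q divides j and j divides q, therefore q = j. Since q divides y, j divides y. j divides c, so j divides gcd(c, y). gcd(c, y) > 0, so j ≤ gcd(c, y).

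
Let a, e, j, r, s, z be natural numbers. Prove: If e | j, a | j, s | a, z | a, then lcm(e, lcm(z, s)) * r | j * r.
z | a and s | a, so lcm(z, s) | a. Since a | j, lcm(z, s) | j. Since e | j, lcm(e, lcm(z, s)) | j. Then lcm(e, lcm(z, s)) * r | j * r.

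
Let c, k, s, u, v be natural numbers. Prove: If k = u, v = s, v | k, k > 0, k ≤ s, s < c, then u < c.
Since v = s and v | k, s | k. k > 0, so s ≤ k. k ≤ s, so s = k. Because s < c, k < c. k = u, so u < c.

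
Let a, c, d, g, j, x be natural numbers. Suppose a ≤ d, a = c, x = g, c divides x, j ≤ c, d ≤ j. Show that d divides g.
From a = c and a ≤ d, c ≤ d. Because d ≤ j and j ≤ c, d ≤ c. From c ≤ d, c = d. x = g and c divides x, hence c divides g. c = d, so d divides g.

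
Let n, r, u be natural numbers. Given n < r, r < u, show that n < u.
Because n < r and r < u, by transitivity, n < u.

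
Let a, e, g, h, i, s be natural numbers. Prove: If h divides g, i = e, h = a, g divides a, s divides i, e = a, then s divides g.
Because h = a and h divides g, a divides g. g divides a, so a = g. e = a, so e = g. From i = e and s divides i, s divides e. Since e = g, s divides g.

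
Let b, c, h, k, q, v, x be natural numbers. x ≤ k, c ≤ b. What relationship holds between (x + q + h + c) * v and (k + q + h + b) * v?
(x + q + h + c) * v ≤ (k + q + h + b) * v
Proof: From x ≤ k, x + q ≤ k + q. Then x + q + h ≤ k + q + h. c ≤ b, so x + q + h + c ≤ k + q + h + b. Then (x + q + h + c) * v ≤ (k + q + h + b) * v.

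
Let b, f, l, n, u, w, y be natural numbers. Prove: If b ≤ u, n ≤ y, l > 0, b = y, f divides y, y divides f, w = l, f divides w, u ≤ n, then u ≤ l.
f divides y and y divides f, therefore f = y. From b = y and b ≤ u, y ≤ u. Since u ≤ n and n ≤ y, u ≤ y. y ≤ u, so y = u. Since f = y, f = u. w = l and f divides w, hence f divides l. Since f = u, u divides l. l > 0, so u ≤ l.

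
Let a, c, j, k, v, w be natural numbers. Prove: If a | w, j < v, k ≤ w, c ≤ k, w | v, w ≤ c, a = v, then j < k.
Because a = v and a | w, v | w. Since w | v, v = w. From w ≤ c and c ≤ k, w ≤ k. k ≤ w, so w = k. v = w, so v = k. j < v, so j < k.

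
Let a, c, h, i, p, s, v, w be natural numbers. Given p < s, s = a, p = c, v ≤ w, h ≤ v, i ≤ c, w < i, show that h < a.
From w < i and i ≤ c, w < c. Since v ≤ w, v < c. s = a and p < s, hence p < a. p = c, so c < a. v < c, so v < a. From h ≤ v, h < a.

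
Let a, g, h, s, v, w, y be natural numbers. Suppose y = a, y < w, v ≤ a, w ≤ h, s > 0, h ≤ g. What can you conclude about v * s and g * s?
v * s < g * s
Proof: y = a and y < w, therefore a < w. w ≤ h, so a < h. v ≤ a, so v < h. Since h ≤ g, v < g. Because s > 0, by multiplying by a positive, v * s < g * s.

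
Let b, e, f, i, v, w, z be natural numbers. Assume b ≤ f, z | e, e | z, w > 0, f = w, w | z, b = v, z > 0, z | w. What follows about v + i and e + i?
v + i ≤ e + i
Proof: w | z and z > 0, so w ≤ z. z | w and w > 0, thus z ≤ w. w ≤ z, so w = z. From z | e and e | z, z = e. Since w = z, w = e. From b = v and b ≤ f, v ≤ f. f = w, so v ≤ w. w = e, so v ≤ e. Then v + i ≤ e + i.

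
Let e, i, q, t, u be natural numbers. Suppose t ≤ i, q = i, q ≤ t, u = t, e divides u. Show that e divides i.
From q = i and q ≤ t, i ≤ t. t ≤ i, so t = i. u = t and e divides u, hence e divides t. Since t = i, e divides i.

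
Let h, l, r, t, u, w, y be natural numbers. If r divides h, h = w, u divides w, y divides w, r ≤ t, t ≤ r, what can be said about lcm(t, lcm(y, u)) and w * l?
lcm(t, lcm(y, u)) divides w * l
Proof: From r ≤ t and t ≤ r, r = t. Because h = w and r divides h, r divides w. From r = t, t divides w. Since y divides w and u divides w, lcm(y, u) divides w. Since t divides w, lcm(t, lcm(y, u)) divides w. Then lcm(t, lcm(y, u)) divides w * l.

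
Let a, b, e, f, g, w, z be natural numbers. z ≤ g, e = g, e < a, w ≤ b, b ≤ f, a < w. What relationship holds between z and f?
z < f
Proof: Because e = g and e < a, g < a. Since z ≤ g, z < a. w ≤ b and b ≤ f, therefore w ≤ f. a < w, so a < f. Since z < a, z < f.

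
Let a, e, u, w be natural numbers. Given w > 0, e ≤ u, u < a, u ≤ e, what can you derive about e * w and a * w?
e * w < a * w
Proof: u ≤ e and e ≤ u, so u = e. Since u < a, e < a. w > 0, so e * w < a * w.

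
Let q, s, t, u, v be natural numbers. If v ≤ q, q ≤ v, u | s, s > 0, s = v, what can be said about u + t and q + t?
u + t ≤ q + t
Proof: v ≤ q and q ≤ v, thus v = q. u | s and s > 0, therefore u ≤ s. Since s = v, u ≤ v. v = q, so u ≤ q. Then u + t ≤ q + t.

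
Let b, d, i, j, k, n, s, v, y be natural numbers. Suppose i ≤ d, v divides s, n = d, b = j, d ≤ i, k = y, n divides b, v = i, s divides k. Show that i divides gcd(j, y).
From d ≤ i and i ≤ d, d = i. n = d, so n = i. Because b = j and n divides b, n divides j. From n = i, i divides j. From v = i and v divides s, i divides s. Because k = y and s divides k, s divides y. Since i divides s, i divides y. i divides j, so i divides gcd(j, y).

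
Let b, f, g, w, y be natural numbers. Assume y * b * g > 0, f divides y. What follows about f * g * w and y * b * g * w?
f * g * w ≤ y * b * g * w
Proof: f divides y, hence f divides y * b. Then f * g divides y * b * g. y * b * g > 0, so f * g ≤ y * b * g. By multiplying by a non-negative, f * g * w ≤ y * b * g * w.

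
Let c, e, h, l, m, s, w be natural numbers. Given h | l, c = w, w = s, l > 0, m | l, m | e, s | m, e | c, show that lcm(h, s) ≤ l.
c = w and w = s, hence c = s. Since e | c, e | s. m | e, so m | s. Since s | m, m = s. m | l, so s | l. Since h | l, lcm(h, s) | l. l > 0, so lcm(h, s) ≤ l.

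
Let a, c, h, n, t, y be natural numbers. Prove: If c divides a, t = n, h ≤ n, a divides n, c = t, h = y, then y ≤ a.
c = t and c divides a, thus t divides a. Since t = n, n divides a. Since a divides n, n = a. Because h = y and h ≤ n, y ≤ n. Since n = a, y ≤ a.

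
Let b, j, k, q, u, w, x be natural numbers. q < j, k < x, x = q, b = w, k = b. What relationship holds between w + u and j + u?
w + u < j + u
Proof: x = q and k < x, thus k < q. q < j, so k < j. Since k = b, b < j. Because b = w, w < j. Then w + u < j + u.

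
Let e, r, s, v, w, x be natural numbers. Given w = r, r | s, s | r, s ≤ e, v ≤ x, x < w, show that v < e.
Since r | s and s | r, r = s. Since w = r, w = s. Since x < w, x < s. Since s ≤ e, x < e. Since v ≤ x, v < e.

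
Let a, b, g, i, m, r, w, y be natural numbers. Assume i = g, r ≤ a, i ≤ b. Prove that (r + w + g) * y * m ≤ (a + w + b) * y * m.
Since r ≤ a, r + w ≤ a + w. i = g and i ≤ b, therefore g ≤ b. Since r + w ≤ a + w, r + w + g ≤ a + w + b. Then (r + w + g) * y ≤ (a + w + b) * y. Then (r + w + g) * y * m ≤ (a + w + b) * y * m.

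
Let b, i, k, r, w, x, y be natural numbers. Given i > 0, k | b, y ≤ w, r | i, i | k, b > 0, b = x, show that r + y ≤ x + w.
From r | i and i > 0, r ≤ i. Because i | k and k | b, i | b. b > 0, so i ≤ b. Since b = x, i ≤ x. From r ≤ i, r ≤ x. Since y ≤ w, r + y ≤ x + w.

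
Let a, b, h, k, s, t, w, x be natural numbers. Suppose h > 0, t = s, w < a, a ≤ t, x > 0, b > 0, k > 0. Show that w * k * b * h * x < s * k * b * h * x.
w < a and a ≤ t, so w < t. Since t = s, w < s. Since k > 0, w * k < s * k. b > 0, so w * k * b < s * k * b. h > 0, so w * k * b * h < s * k * b * h. Since x > 0, w * k * b * h * x < s * k * b * h * x.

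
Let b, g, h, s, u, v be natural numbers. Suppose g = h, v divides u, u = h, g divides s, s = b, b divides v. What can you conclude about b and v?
b = v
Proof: Because u = h and v divides u, v divides h. s = b and g divides s, hence g divides b. g = h, so h divides b. From v divides h, v divides b. b divides v, so v = b. Then b = v.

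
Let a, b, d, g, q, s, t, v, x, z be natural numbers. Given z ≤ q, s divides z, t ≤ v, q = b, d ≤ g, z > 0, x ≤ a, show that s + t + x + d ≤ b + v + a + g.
s divides z and z > 0, hence s ≤ z. Since z ≤ q, s ≤ q. q = b, so s ≤ b. From x ≤ a and d ≤ g, x + d ≤ a + g. Since t ≤ v, t + x + d ≤ v + a + g. Because s ≤ b, s + t + x + d ≤ b + v + a + g.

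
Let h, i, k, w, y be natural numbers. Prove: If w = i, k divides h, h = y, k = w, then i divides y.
Since k = w and w = i, k = i. Because h = y and k divides h, k divides y. k = i, so i divides y.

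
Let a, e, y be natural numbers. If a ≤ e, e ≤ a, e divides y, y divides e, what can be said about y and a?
y = a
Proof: Because a ≤ e and e ≤ a, a = e. e divides y and y divides e, hence e = y. Since a = e, a = y. Then y = a.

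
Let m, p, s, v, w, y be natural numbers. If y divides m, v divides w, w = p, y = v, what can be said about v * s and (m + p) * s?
v * s divides (m + p) * s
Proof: Since y = v and y divides m, v divides m. w = p and v divides w, so v divides p. Since v divides m, v divides m + p. Then v * s divides (m + p) * s.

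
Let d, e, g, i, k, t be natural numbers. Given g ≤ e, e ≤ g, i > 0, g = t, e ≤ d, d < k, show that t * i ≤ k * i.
Since e ≤ g and g ≤ e, e = g. Since g = t, e = t. Because e ≤ d and d < k, e < k. Since e = t, t < k. Since i > 0, by multiplying by a positive, t * i < k * i. Then t * i ≤ k * i.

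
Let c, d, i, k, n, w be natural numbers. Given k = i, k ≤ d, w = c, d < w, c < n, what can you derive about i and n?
i < n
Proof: From k = i and k ≤ d, i ≤ d. Because w = c and d < w, d < c. Since c < n, d < n. i ≤ d, so i < n.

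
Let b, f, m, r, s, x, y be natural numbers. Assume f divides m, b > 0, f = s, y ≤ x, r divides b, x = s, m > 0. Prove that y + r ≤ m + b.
Because x = s and y ≤ x, y ≤ s. f = s and f divides m, thus s divides m. From m > 0, s ≤ m. y ≤ s, so y ≤ m. Because r divides b and b > 0, r ≤ b. y ≤ m, so y + r ≤ m + b.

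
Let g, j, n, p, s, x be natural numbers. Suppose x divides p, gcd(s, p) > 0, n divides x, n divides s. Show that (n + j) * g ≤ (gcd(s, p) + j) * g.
n divides x and x divides p, thus n divides p. n divides s, so n divides gcd(s, p). Since gcd(s, p) > 0, n ≤ gcd(s, p). Then n + j ≤ gcd(s, p) + j. By multiplying by a non-negative, (n + j) * g ≤ (gcd(s, p) + j) * g.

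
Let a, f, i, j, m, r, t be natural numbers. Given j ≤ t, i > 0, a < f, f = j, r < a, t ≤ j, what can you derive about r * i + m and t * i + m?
r * i + m < t * i + m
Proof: j ≤ t and t ≤ j, so j = t. f = j, so f = t. Because r < a and a < f, r < f. Since f = t, r < t. Since i > 0, r * i < t * i. Then r * i + m < t * i + m.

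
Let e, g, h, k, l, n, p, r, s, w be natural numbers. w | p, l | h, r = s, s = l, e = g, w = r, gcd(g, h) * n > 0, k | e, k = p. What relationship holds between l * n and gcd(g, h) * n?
l * n ≤ gcd(g, h) * n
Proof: Since w = r and r = s, w = s. w | p, so s | p. s = l, so l | p. Since k = p and k | e, p | e. Since e = g, p | g. Since l | p, l | g. l | h, so l | gcd(g, h). Then l * n | gcd(g, h) * n. gcd(g, h) * n > 0, so l * n ≤ gcd(g, h) * n.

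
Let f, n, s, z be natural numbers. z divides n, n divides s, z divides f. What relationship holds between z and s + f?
z divides s + f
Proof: z divides n and n divides s, therefore z divides s. z divides f, so z divides s + f.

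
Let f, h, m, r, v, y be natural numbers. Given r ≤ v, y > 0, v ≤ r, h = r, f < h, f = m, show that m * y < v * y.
From r ≤ v and v ≤ r, r = v. From f = m and f < h, m < h. h = r, so m < r. Since r = v, m < v. Since y > 0, by multiplying by a positive, m * y < v * y.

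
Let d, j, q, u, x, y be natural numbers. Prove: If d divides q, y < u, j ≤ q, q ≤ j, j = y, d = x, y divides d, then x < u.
q ≤ j and j ≤ q, thus q = j. Since d divides q, d divides j. Since j = y, d divides y. Because y divides d, y = d. d = x, so y = x. y < u, so x < u.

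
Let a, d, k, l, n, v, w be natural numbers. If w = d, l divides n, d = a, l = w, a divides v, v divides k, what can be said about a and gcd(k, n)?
a divides gcd(k, n)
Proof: Because a divides v and v divides k, a divides k. From l = w and w = d, l = d. Since l divides n, d divides n. d = a, so a divides n. Because a divides k, a divides gcd(k, n).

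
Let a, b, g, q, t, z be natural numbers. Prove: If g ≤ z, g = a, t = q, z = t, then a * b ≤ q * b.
z = t and t = q, so z = q. g = a and g ≤ z, so a ≤ z. z = q, so a ≤ q. Then a * b ≤ q * b.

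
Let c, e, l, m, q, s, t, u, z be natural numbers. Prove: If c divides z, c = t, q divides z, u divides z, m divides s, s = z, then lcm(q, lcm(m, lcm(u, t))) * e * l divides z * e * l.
s = z and m divides s, therefore m divides z. c = t and c divides z, so t divides z. Since u divides z, lcm(u, t) divides z. m divides z, so lcm(m, lcm(u, t)) divides z. q divides z, so lcm(q, lcm(m, lcm(u, t))) divides z. Then lcm(q, lcm(m, lcm(u, t))) * e divides z * e. Then lcm(q, lcm(m, lcm(u, t))) * e * l divides z * e * l.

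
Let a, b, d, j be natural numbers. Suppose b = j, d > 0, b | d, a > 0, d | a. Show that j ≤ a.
From b | d and d > 0, b ≤ d. Since b = j, j ≤ d. d | a and a > 0, thus d ≤ a. j ≤ d, so j ≤ a.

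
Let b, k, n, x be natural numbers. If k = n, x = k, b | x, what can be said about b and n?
b | n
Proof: x = k and k = n, so x = n. b | x, so b | n.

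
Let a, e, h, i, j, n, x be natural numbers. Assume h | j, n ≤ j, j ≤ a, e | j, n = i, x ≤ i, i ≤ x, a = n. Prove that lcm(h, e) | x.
From i ≤ x and x ≤ i, i = x. Since a = n and j ≤ a, j ≤ n. n ≤ j, so j = n. n = i, so j = i. Because h | j and e | j, lcm(h, e) | j. j = i, so lcm(h, e) | i. Because i = x, lcm(h, e) | x.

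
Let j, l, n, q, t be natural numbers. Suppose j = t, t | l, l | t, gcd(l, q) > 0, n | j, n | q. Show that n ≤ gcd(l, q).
t | l and l | t, therefore t = l. Since j = t and n | j, n | t. t = l, so n | l. From n | q, n | gcd(l, q). gcd(l, q) > 0, so n ≤ gcd(l, q).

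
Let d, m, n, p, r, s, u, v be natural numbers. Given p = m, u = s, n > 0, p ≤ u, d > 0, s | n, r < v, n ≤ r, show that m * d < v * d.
u = s and p ≤ u, therefore p ≤ s. p = m, so m ≤ s. Since s | n and n > 0, s ≤ n. m ≤ s, so m ≤ n. Because n ≤ r and r < v, n < v. Since m ≤ n, m < v. Since d > 0, m * d < v * d.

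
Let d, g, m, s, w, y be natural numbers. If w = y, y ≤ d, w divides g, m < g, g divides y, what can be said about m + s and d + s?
m + s < d + s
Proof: w = y and w divides g, so y divides g. g divides y, so g = y. Since m < g, m < y. y ≤ d, so m < d. Then m + s < d + s.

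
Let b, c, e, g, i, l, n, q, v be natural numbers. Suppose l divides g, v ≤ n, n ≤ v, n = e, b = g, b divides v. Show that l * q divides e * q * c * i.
From v ≤ n and n ≤ v, v = n. n = e, so v = e. b = g and b divides v, thus g divides v. v = e, so g divides e. l divides g, so l divides e. Then l * q divides e * q. Then l * q divides e * q * c. Then l * q divides e * q * c * i.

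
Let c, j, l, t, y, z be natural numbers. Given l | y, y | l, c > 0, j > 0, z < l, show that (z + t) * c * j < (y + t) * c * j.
l | y and y | l, so l = y. z < l, so z < y. Then z + t < y + t. c > 0, so (z + t) * c < (y + t) * c. Since j > 0, (z + t) * c * j < (y + t) * c * j.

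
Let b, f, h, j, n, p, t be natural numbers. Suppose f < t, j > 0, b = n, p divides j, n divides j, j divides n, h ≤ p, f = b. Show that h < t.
Because j divides n and n divides j, j = n. p divides j and j > 0, hence p ≤ j. Since h ≤ p, h ≤ j. j = n, so h ≤ n. Because f = b and b = n, f = n. Since f < t, n < t. Since h ≤ n, h < t.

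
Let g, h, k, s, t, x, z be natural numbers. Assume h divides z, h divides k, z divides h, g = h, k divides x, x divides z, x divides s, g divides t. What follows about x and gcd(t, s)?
x divides gcd(t, s)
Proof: Since h divides k and k divides x, h divides x. z divides h and h divides z, hence z = h. Since x divides z, x divides h. h divides x, so h = x. g = h and g divides t, thus h divides t. From h = x, x divides t. From x divides s, x divides gcd(t, s).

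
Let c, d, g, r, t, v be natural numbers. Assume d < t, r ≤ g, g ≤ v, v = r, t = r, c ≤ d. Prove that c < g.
From v = r and g ≤ v, g ≤ r. r ≤ g, so r = g. From t = r and d < t, d < r. c ≤ d, so c < r. Since r = g, c < g.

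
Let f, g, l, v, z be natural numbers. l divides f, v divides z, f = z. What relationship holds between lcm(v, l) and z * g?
lcm(v, l) divides z * g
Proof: f = z and l divides f, so l divides z. v divides z, so lcm(v, l) divides z. Then lcm(v, l) divides z * g.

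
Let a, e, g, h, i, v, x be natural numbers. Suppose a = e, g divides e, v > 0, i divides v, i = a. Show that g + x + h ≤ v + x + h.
i = a and i divides v, so a divides v. Since a = e, e divides v. g divides e, so g divides v. Since v > 0, g ≤ v. Then g + x ≤ v + x. Then g + x + h ≤ v + x + h.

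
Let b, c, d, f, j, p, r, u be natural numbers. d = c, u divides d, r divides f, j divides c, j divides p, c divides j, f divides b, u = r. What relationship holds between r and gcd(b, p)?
r divides gcd(b, p)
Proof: r divides f and f divides b, thus r divides b. Since c divides j and j divides c, c = j. Since d = c and u divides d, u divides c. Since c = j, u divides j. Because j divides p, u divides p. From u = r, r divides p. Since r divides b, r divides gcd(b, p).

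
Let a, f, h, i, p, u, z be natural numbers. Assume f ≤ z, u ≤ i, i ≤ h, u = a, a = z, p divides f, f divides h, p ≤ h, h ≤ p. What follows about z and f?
z = f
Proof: u = a and a = z, so u = z. From u ≤ i, z ≤ i. p ≤ h and h ≤ p, hence p = h. p divides f, so h divides f. Since f divides h, h = f. From i ≤ h, i ≤ f. Since z ≤ i, z ≤ f. Since f ≤ z, z = f.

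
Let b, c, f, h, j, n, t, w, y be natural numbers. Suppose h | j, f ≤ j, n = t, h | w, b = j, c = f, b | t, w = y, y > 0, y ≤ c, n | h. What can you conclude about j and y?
j = y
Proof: b = j and b | t, so j | t. Since n = t and n | h, t | h. Since j | t, j | h. h | j, so h = j. Since h | w, j | w. w = y, so j | y. y > 0, so j ≤ y. c = f and y ≤ c, so y ≤ f. Since f ≤ j, y ≤ j. j ≤ y, so j = y.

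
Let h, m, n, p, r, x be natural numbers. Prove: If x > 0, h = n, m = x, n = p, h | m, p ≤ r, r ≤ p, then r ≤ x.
h = n and n = p, thus h = p. p ≤ r and r ≤ p, so p = r. From h = p, h = r. m = x and h | m, so h | x. Since x > 0, h ≤ x. h = r, so r ≤ x.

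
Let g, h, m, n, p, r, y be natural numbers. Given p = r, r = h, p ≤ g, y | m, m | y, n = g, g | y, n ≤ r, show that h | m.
Because n = g and n ≤ r, g ≤ r. p = r and p ≤ g, so r ≤ g. Since g ≤ r, g = r. r = h, so g = h. y | m and m | y, hence y = m. Because g | y, g | m. g = h, so h | m.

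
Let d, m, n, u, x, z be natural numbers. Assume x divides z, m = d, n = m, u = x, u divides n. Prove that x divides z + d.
Because u = x and u divides n, x divides n. Since n = m, x divides m. Since m = d, x divides d. Since x divides z, x divides z + d.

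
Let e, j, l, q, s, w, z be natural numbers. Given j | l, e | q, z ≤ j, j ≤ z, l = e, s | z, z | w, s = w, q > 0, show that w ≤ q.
j ≤ z and z ≤ j, therefore j = z. Because s = w and s | z, w | z. z | w, so z = w. Since j = z, j = w. Because l = e and j | l, j | e. e | q, so j | q. From q > 0, j ≤ q. Since j = w, w ≤ q.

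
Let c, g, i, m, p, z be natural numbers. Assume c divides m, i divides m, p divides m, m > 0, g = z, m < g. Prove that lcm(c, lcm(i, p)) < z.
i divides m and p divides m, so lcm(i, p) divides m. c divides m, so lcm(c, lcm(i, p)) divides m. m > 0, so lcm(c, lcm(i, p)) ≤ m. Because g = z and m < g, m < z. Since lcm(c, lcm(i, p)) ≤ m, lcm(c, lcm(i, p)) < z.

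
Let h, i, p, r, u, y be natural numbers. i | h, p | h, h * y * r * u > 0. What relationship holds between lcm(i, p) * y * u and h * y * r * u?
lcm(i, p) * y * u ≤ h * y * r * u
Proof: i | h and p | h, so lcm(i, p) | h. Then lcm(i, p) * y | h * y. Then lcm(i, p) * y | h * y * r. Then lcm(i, p) * y * u | h * y * r * u. Since h * y * r * u > 0, lcm(i, p) * y * u ≤ h * y * r * u.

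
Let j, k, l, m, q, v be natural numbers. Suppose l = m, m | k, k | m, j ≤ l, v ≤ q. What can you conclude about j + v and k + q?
j + v ≤ k + q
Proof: Because m | k and k | m, m = k. l = m, so l = k. j ≤ l, so j ≤ k. v ≤ q, so j + v ≤ k + q.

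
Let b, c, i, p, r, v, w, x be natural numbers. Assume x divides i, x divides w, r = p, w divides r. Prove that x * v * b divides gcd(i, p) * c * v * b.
r = p and w divides r, hence w divides p. Since x divides w, x divides p. Since x divides i, x divides gcd(i, p). Then x divides gcd(i, p) * c. Then x * v divides gcd(i, p) * c * v. Then x * v * b divides gcd(i, p) * c * v * b.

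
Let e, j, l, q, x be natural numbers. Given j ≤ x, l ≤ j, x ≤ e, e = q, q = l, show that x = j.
e = q and q = l, so e = l. x ≤ e, so x ≤ l. Since l ≤ j, x ≤ j. Since j ≤ x, j = x. Then x = j.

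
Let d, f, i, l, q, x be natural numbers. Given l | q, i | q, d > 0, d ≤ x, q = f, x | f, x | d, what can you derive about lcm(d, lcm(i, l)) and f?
lcm(d, lcm(i, l)) | f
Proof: x | d and d > 0, so x ≤ d. Since d ≤ x, x = d. x | f, so d | f. Because i | q and l | q, lcm(i, l) | q. q = f, so lcm(i, l) | f. d | f, so lcm(d, lcm(i, l)) | f.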